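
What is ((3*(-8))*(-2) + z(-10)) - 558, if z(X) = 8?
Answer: -502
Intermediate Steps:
((3*(-8))*(-2) + z(-10)) - 558 = ((3*(-8))*(-2) + 8) - 558 = (-24*(-2) + 8) - 558 = (48 + 8) - 558 = 56 - 558 = -502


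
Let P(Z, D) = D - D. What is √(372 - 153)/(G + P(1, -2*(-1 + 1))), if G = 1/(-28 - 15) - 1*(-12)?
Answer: 43*√219/515 ≈ 1.2356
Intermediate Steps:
P(Z, D) = 0
G = 515/43 (G = 1/(-43) + 12 = -1/43 + 12 = 515/43 ≈ 11.977)
√(372 - 153)/(G + P(1, -2*(-1 + 1))) = √(372 - 153)/(515/43 + 0) = √219/(515/43) = 43*√219/515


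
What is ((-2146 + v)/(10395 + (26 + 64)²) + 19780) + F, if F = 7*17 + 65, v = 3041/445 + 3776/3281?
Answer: 539095396739371/27003532275 ≈ 19964.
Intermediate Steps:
v = 11657841/1460045 (v = 3041*(1/445) + 3776*(1/3281) = 3041/445 + 3776/3281 = 11657841/1460045 ≈ 7.9846)
F = 184 (F = 119 + 65 = 184)
((-2146 + v)/(10395 + (26 + 64)²) + 19780) + F = ((-2146 + 11657841/1460045)/(10395 + (26 + 64)²) + 19780) + 184 = (-3121598729/(1460045*(10395 + 90²)) + 19780) + 184 = (-3121598729/(1460045*(10395 + 8100)) + 19780) + 184 = (-3121598729/1460045/18495 + 19780) + 184 = (-3121598729/1460045*1/18495 + 19780) + 184 = (-3121598729/27003532275 + 19780) + 184 = 534126746800771/27003532275 + 184 = 539095396739371/27003532275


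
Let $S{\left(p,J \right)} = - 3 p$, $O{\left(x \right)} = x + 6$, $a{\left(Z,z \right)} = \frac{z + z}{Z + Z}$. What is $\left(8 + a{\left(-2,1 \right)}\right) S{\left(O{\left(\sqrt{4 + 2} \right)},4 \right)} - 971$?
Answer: $-1106 - \frac{45 \sqrt{6}}{2} \approx -1161.1$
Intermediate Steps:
$a{\left(Z,z \right)} = \frac{z}{Z}$ ($a{\left(Z,z \right)} = \frac{2 z}{2 Z} = 2 z \frac{1}{2 Z} = \frac{z}{Z}$)
$O{\left(x \right)} = 6 + x$
$\left(8 + a{\left(-2,1 \right)}\right) S{\left(O{\left(\sqrt{4 + 2} \right)},4 \right)} - 971 = \left(8 + 1 \frac{1}{-2}\right) \left(- 3 \left(6 + \sqrt{4 + 2}\right)\right) - 971 = \left(8 + 1 \left(- \frac{1}{2}\right)\right) \left(- 3 \left(6 + \sqrt{6}\right)\right) - 971 = \left(8 - \frac{1}{2}\right) \left(-18 - 3 \sqrt{6}\right) - 971 = \frac{15 \left(-18 - 3 \sqrt{6}\right)}{2} - 971 = \left(-135 - \frac{45 \sqrt{6}}{2}\right) - 971 = -1106 - \frac{45 \sqrt{6}}{2}$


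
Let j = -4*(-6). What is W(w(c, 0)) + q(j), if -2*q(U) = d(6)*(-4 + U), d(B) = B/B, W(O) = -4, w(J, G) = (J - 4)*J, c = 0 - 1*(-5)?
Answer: -14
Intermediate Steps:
c = 5 (c = 0 + 5 = 5)
w(J, G) = J*(-4 + J) (w(J, G) = (-4 + J)*J = J*(-4 + J))
j = 24
d(B) = 1
q(U) = 2 - U/2 (q(U) = -(-4 + U)/2 = 2 - U/2)
W(w(c, 0)) + q(j) = -4 + (2 - 1/2*24) = -4 + (2 - 12) = -4 - 10 = -14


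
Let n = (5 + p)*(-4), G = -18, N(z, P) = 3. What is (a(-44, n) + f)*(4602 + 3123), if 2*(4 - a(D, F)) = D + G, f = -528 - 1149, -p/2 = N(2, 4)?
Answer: -12684450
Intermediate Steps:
p = -6 (p = -2*3 = -6)
f = -1677
n = 4 (n = (5 - 6)*(-4) = -1*(-4) = 4)
a(D, F) = 13 - D/2 (a(D, F) = 4 - (D - 18)/2 = 4 - (-18 + D)/2 = 4 + (9 - D/2) = 13 - D/2)
(a(-44, n) + f)*(4602 + 3123) = ((13 - ½*(-44)) - 1677)*(4602 + 3123) = ((13 + 22) - 1677)*7725 = (35 - 1677)*7725 = -1642*7725 = -12684450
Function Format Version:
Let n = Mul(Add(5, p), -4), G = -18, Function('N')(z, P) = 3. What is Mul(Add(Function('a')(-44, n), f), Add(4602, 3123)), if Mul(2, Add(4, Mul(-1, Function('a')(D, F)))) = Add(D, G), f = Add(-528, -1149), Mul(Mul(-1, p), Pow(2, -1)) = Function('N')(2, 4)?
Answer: -12684450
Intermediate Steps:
p = -6 (p = Mul(-2, 3) = -6)
f = -1677
n = 4 (n = Mul(Add(5, -6), -4) = Mul(-1, -4) = 4)
Function('a')(D, F) = Add(13, Mul(Rational(-1, 2), D)) (Function('a')(D, F) = Add(4, Mul(Rational(-1, 2), Add(D, -18))) = Add(4, Mul(Rational(-1, 2), Add(-18, D))) = Add(4, Add(9, Mul(Rational(-1, 2), D))) = Add(13, Mul(Rational(-1, 2), D)))
Mul(Add(Function('a')(-44, n), f), Add(4602, 3123)) = Mul(Add(Add(13, Mul(Rational(-1, 2), -44)), -1677), Add(4602, 3123)) = Mul(Add(Add(13, 22), -1677), 7725) = Mul(Add(35, -1677), 7725) = Mul(-1642, 7725) = -12684450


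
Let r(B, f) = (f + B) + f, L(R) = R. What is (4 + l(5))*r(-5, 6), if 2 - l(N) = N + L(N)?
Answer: -28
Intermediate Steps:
r(B, f) = B + 2*f (r(B, f) = (B + f) + f = B + 2*f)
l(N) = 2 - 2*N (l(N) = 2 - (N + N) = 2 - 2*N)
(4 + l(5))*r(-5, 6) = (4 + (2 - 2*5))*(-5 + 2*6) = (4 + (2 - 10))*(-5 + 12) = (4 - 8)*7 = -4*7 = -28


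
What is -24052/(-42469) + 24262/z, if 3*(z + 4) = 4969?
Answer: 458624914/30074119 ≈ 15.250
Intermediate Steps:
z = 4957/3 (z = -4 + (⅓)*4969 = -4 + 4969/3 = 4957/3 ≈ 1652.3)
-24052/(-42469) + 24262/z = -24052/(-42469) + 24262/(4957/3) = -24052*(-1/42469) + 24262*(3/4957) = 3436/6067 + 72786/4957 = 458624914/30074119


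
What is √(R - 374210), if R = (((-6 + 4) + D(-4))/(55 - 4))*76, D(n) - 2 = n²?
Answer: I*√973258194/51 ≈ 611.71*I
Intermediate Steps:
D(n) = 2 + n²
R = 1216/51 (R = (((-6 + 4) + (2 + (-4)²))/(55 - 4))*76 = ((-2 + (2 + 16))/51)*76 = ((-2 + 18)/51)*76 = ((1/51)*16)*76 = (16/51)*76 = 1216/51 ≈ 23.843)
√(R - 374210) = √(1216/51 - 374210) = √(-19083494/51) = I*√973258194/51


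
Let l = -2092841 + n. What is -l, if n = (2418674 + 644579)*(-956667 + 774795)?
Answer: 557122042457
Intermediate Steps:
n = -557119949616 (n = 3063253*(-181872) = -557119949616)
l = -557122042457 (l = -2092841 - 557119949616 = -557122042457)
-l = -1*(-557122042457) = 557122042457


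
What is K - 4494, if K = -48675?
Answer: -53169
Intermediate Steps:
K - 4494 = -48675 - 4494 = -53169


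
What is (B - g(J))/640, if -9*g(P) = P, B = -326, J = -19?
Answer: -2953/5760 ≈ -0.51267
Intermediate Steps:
g(P) = -P/9
(B - g(J))/640 = (-326 - (-1)*(-19)/9)/640 = (-326 - 1*19/9)*(1/640) = (-326 - 19/9)*(1/640) = -2953/9*1/640 = -2953/5760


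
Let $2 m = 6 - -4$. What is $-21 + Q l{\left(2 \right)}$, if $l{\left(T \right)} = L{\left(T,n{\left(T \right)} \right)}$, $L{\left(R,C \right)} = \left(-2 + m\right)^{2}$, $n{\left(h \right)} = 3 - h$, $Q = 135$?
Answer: $1194$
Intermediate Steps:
$m = 5$ ($m = \frac{6 - -4}{2} = \frac{6 + 4}{2} = \frac{1}{2} \cdot 10 = 5$)
$L{\left(R,C \right)} = 9$ ($L{\left(R,C \right)} = \left(-2 + 5\right)^{2} = 3^{2} = 9$)
$l{\left(T \right)} = 9$
$-21 + Q l{\left(2 \right)} = -21 + 135 \cdot 9 = -21 + 1215 = 1194$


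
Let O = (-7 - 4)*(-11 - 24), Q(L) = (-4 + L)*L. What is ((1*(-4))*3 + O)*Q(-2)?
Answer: 4476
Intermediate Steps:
Q(L) = L*(-4 + L)
O = 385 (O = -11*(-35) = 385)
((1*(-4))*3 + O)*Q(-2) = ((1*(-4))*3 + 385)*(-2*(-4 - 2)) = (-4*3 + 385)*(-2*(-6)) = (-12 + 385)*12 = 373*12 = 4476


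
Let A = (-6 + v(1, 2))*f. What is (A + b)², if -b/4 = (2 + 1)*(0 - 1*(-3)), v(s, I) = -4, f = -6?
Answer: 576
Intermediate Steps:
A = 60 (A = (-6 - 4)*(-6) = -10*(-6) = 60)
b = -36 (b = -4*(2 + 1)*(0 - 1*(-3)) = -12*(0 + 3) = -12*3 = -4*9 = -36)
(A + b)² = (60 - 36)² = 24² = 576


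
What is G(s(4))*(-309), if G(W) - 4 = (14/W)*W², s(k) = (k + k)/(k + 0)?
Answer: -9888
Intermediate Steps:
s(k) = 2 (s(k) = (2*k)/k = 2)
G(W) = 4 + 14*W (G(W) = 4 + (14/W)*W² = 4 + 14*W)
G(s(4))*(-309) = (4 + 14*2)*(-309) = (4 + 28)*(-309) = 32*(-309) = -9888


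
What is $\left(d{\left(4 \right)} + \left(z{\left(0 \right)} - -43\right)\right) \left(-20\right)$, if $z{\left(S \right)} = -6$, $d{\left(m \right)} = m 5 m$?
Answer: $-2340$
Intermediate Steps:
$d{\left(m \right)} = 5 m^{2}$ ($d{\left(m \right)} = 5 m m = 5 m^{2}$)
$\left(d{\left(4 \right)} + \left(z{\left(0 \right)} - -43\right)\right) \left(-20\right) = \left(5 \cdot 4^{2} - -37\right) \left(-20\right) = \left(5 \cdot 16 + \left(-6 + 43\right)\right) \left(-20\right) = \left(80 + 37\right) \left(-20\right) = 117 \left(-20\right) = -2340$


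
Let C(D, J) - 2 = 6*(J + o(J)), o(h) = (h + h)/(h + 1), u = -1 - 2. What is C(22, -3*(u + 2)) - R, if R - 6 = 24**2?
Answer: -553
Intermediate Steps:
u = -3
R = 582 (R = 6 + 24**2 = 6 + 576 = 582)
o(h) = 2*h/(1 + h) (o(h) = (2*h)/(1 + h) = 2*h/(1 + h))
C(D, J) = 2 + 6*J + 12*J/(1 + J) (C(D, J) = 2 + 6*(J + 2*J/(1 + J)) = 2 + (6*J + 12*J/(1 + J)) = 2 + 6*J + 12*J/(1 + J))
C(22, -3*(u + 2)) - R = 2*(1 + 3*(-3*(-3 + 2))**2 + 10*(-3*(-3 + 2)))/(1 - 3*(-3 + 2)) - 1*582 = 2*(1 + 3*(-3*(-1))**2 + 10*(-3*(-1)))/(1 - 3*(-1)) - 582 = 2*(1 + 3*3**2 + 10*3)/(1 + 3) - 582 = 2*(1 + 3*9 + 30)/4 - 582 = 2*(1/4)*(1 + 27 + 30) - 582 = 2*(1/4)*58 - 582 = 29 - 582 = -553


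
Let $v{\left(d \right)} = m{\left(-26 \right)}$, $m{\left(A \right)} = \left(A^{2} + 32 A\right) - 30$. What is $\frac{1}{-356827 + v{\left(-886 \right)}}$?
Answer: $- \frac{1}{357013} \approx -2.801 \cdot 10^{-6}$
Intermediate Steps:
$m{\left(A \right)} = -30 + A^{2} + 32 A$
$v{\left(d \right)} = -186$ ($v{\left(d \right)} = -30 + \left(-26\right)^{2} + 32 \left(-26\right) = -30 + 676 - 832 = -186$)
$\frac{1}{-356827 + v{\left(-886 \right)}} = \frac{1}{-356827 - 186} = \frac{1}{-357013} = - \frac{1}{357013}$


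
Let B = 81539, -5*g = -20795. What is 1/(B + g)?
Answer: 1/85698 ≈ 1.1669e-5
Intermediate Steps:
g = 4159 (g = -1/5*(-20795) = 4159)
1/(B + g) = 1/(81539 + 4159) = 1/85698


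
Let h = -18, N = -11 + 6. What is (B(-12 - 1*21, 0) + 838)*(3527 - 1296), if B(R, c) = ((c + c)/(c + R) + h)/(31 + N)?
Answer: 24284435/13 ≈ 1.8680e+6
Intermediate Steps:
N = -5
B(R, c) = -9/13 + c/(13*(R + c)) (B(R, c) = ((c + c)/(c + R) - 18)/(31 - 5) = ((2*c)/(R + c) - 18)/26 = (2*c/(R + c) - 18)*(1/26) = (-18 + 2*c/(R + c))*(1/26) = -9/13 + c/(13*(R + c)))
(B(-12 - 1*21, 0) + 838)*(3527 - 1296) = ((-9*(-12 - 1*21) - 8*0)/(13*((-12 - 1*21) + 0)) + 838)*(3527 - 1296) = ((-9*(-12 - 21) + 0)/(13*((-12 - 21) + 0)) + 838)*2231 = ((-9*(-33) + 0)/(13*(-33 + 0)) + 838)*2231 = ((1/13)*(297 + 0)/(-33) + 838)*2231 = ((1/13)*(-1/33)*297 + 838)*2231 = (-9/13 + 838)*2231 = (10885/13)*2231 = 24284435/13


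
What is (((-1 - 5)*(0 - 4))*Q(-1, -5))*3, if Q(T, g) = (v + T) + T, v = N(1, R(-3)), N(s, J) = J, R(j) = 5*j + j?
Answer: -1440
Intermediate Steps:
R(j) = 6*j
v = -18 (v = 6*(-3) = -18)
Q(T, g) = -18 + 2*T (Q(T, g) = (-18 + T) + T = -18 + 2*T)
(((-1 - 5)*(0 - 4))*Q(-1, -5))*3 = (((-1 - 5)*(0 - 4))*(-18 + 2*(-1)))*3 = ((-6*(-4))*(-18 - 2))*3 = (24*(-20))*3 = -480*3 = -1440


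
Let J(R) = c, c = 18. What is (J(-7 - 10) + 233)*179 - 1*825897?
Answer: -780968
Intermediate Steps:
J(R) = 18
(J(-7 - 10) + 233)*179 - 1*825897 = (18 + 233)*179 - 1*825897 = 251*179 - 825897 = 44929 - 825897 = -780968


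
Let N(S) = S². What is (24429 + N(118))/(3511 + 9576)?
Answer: 38353/13087 ≈ 2.9306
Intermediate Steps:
(24429 + N(118))/(3511 + 9576) = (24429 + 118²)/(3511 + 9576) = (24429 + 13924)/13087 = 38353*(1/13087) = 38353/13087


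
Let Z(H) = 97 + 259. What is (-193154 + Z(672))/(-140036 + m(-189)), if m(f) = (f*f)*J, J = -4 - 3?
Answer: 192798/390083 ≈ 0.49425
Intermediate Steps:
J = -7
Z(H) = 356
m(f) = -7*f² (m(f) = (f*f)*(-7) = f²*(-7) = -7*f²)
(-193154 + Z(672))/(-140036 + m(-189)) = (-193154 + 356)/(-140036 - 7*(-189)²) = -192798/(-140036 - 7*35721) = -192798/(-140036 - 250047) = -192798/(-390083) = -192798*(-1/390083) = 192798/390083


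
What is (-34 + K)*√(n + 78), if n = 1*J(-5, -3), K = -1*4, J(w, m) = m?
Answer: -190*√3 ≈ -329.09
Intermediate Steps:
K = -4
n = -3 (n = 1*(-3) = -3)
(-34 + K)*√(n + 78) = (-34 - 4)*√(-3 + 78) = -190*√3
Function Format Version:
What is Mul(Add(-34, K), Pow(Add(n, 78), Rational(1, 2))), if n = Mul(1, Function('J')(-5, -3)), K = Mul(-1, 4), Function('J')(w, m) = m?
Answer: Mul(-190, Pow(3, Rational(1, 2))) ≈ -329.09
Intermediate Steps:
K = -4
n = -3 (n = Mul(1, -3) = -3)
Mul(Add(-34, K), Pow(Add(n, 78), Rational(1, 2))) = Mul(Add(-34, -4), Pow(Add(-3, 78), Rational(1, 2))) = Mul(-38, Pow(75, Rational(1, 2))) = Mul(-38, Mul(5, Pow(3, Rational(1, 2)))) = Mul(-190, Pow(3, Rational(1, 2)))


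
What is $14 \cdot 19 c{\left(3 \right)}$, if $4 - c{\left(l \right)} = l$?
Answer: $266$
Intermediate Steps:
$c{\left(l \right)} = 4 - l$
$14 \cdot 19 c{\left(3 \right)} = 14 \cdot 19 \left(4 - 3\right) = 266 \left(4 - 3\right) = 266 \cdot 1 = 266$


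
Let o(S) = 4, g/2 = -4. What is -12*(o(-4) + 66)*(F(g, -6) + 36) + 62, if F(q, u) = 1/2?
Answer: -30598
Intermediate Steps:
g = -8 (g = 2*(-4) = -8)
F(q, u) = ½
-12*(o(-4) + 66)*(F(g, -6) + 36) + 62 = -12*(4 + 66)*(½ + 36) + 62 = -840*73/2 + 62 = -12*2555 + 62 = -30660 + 62 = -30598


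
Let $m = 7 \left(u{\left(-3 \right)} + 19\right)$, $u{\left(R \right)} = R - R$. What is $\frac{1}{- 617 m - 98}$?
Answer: $- \frac{1}{82159} \approx -1.2172 \cdot 10^{-5}$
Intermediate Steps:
$u{\left(R \right)} = 0$
$m = 133$ ($m = 7 \left(0 + 19\right) = 7 \cdot 19 = 133$)
$\frac{1}{- 617 m - 98} = \frac{1}{\left(-617\right) 133 - 98} = \frac{1}{-82061 - 98} = \frac{1}{-82159} = - \frac{1}{82159}$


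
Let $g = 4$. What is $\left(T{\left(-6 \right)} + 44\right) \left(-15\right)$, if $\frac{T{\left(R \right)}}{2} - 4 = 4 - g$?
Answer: $-780$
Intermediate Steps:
$T{\left(R \right)} = 8$ ($T{\left(R \right)} = 8 + 2 \left(4 - 4\right) = 8 + 2 \cdot 0 = 8 + 0 = 8$)
$\left(T{\left(-6 \right)} + 44\right) \left(-15\right) = \left(8 + 44\right) \left(-15\right) = 52 \left(-15\right) = -780$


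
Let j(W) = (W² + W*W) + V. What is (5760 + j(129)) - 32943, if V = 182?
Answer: 6281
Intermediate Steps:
j(W) = 182 + 2*W² (j(W) = (W² + W*W) + 182 = (W² + W²) + 182 = 2*W² + 182 = 182 + 2*W²)
(5760 + j(129)) - 32943 = (5760 + (182 + 2*129²)) - 32943 = (5760 + (182 + 2*16641)) - 32943 = (5760 + (182 + 33282)) - 32943 = (5760 + 33464) - 32943 = 39224 - 32943 = 6281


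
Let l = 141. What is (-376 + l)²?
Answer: 55225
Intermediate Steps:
(-376 + l)² = (-376 + 141)² = (-235)² = 55225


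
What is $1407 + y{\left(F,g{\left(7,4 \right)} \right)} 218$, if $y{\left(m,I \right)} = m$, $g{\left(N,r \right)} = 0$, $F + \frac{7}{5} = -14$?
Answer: $- \frac{9751}{5} \approx -1950.2$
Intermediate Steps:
$F = - \frac{77}{5}$ ($F = - \frac{7}{5} - 14 = - \frac{77}{5} \approx -15.4$)
$1407 + y{\left(F,g{\left(7,4 \right)} \right)} 218 = 1407 - \frac{16786}{5} = - \frac{9751}{5}$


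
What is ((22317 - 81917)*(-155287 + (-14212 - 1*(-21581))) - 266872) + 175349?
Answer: 8815821277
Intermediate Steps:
((22317 - 81917)*(-155287 + (-14212 - 1*(-21581))) - 266872) + 175349 = (-59600*(-155287 + (-14212 + 21581)) - 266872) + 175349 = (-59600*(-155287 + 7369) - 266872) + 175349 = (-59600*(-147918) - 266872) + 175349 = (8815912800 - 266872) + 175349 = 8815645928 + 175349 = 8815821277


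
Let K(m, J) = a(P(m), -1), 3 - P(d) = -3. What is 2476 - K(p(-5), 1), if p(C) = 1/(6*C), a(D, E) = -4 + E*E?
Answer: 2479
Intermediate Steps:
P(d) = 6 (P(d) = 3 - 1*(-3) = 3 + 3 = 6)
a(D, E) = -4 + E**2
p(C) = 1/(6*C)
K(m, J) = -3 (K(m, J) = -4 + (-1)**2 = -4 + 1 = -3)
2476 - K(p(-5), 1) = 2476 - 1*(-3) = 2476 + 3 = 2479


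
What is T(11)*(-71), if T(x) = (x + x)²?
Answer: -34364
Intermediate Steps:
T(x) = 4*x² (T(x) = (2*x)² = 4*x²)
T(11)*(-71) = (4*11²)*(-71) = (4*121)*(-71) = 484*(-71) = -34364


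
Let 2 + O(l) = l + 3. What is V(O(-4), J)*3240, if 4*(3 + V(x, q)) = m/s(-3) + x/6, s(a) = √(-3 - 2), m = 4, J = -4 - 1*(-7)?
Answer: -10125 - 648*I*√5 ≈ -10125.0 - 1449.0*I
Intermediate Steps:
J = 3 (J = -4 + 7 = 3)
O(l) = 1 + l (O(l) = -2 + (l + 3) = -2 + (3 + l) = 1 + l)
s(a) = I*√5 (s(a) = √(-5) = I*√5)
V(x, q) = -3 + x/24 - I*√5/5 (V(x, q) = -3 + (4/((I*√5)) + x/6)/4 = -3 + (4*(-I*√5/5) + x*(⅙))/4 = -3 + (-4*I*√5/5 + x/6)/4 = -3 + (x/6 - 4*I*√5/5)/4 = -3 + (x/24 - I*√5/5) = -3 + x/24 - I*√5/5)
V(O(-4), J)*3240 = (-3 + (1 - 4)/24 - I*√5/5)*3240 = (-3 + (1/24)*(-3) - I*√5/5)*3240 = (-3 - ⅛ - I*√5/5)*3240 = (-25/8 - I*√5/5)*3240 = -10125 - 648*I*√5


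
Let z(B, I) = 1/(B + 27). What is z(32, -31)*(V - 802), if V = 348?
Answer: -454/59 ≈ -7.6949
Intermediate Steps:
z(B, I) = 1/(27 + B)
z(32, -31)*(V - 802) = (348 - 802)/(27 + 32) = -454/59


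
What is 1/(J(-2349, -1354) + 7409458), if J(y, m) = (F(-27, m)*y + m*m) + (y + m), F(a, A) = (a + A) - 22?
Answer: 1/12534718 ≈ 7.9778e-8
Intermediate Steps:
F(a, A) = -22 + A + a (F(a, A) = (A + a) - 22 = -22 + A + a)
J(y, m) = m + y + m² + y*(-49 + m) (J(y, m) = ((-22 + m - 27)*y + m*m) + (y + m) = ((-49 + m)*y + m²) + (m + y) = (y*(-49 + m) + m²) + (m + y) = (m² + y*(-49 + m)) + (m + y) = m + y + m² + y*(-49 + m))
1/(J(-2349, -1354) + 7409458) = 1/((-1354 - 2349 + (-1354)² - 2349*(-49 - 1354)) + 7409458) = 1/((-1354 - 2349 + 1833316 - 2349*(-1403)) + 7409458) = 1/((-1354 - 2349 + 1833316 + 3295647) + 7409458) = 1/(5125260 + 7409458) = 1/12534718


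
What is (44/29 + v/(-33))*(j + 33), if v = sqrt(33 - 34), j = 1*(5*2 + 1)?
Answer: 1936/29 - 4*I/3 ≈ 66.759 - 1.3333*I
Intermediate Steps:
j = 11 (j = 1*(10 + 1) = 1*11 = 11)
v = I (v = sqrt(-1) = I ≈ 1.0*I)
(44/29 + v/(-33))*(j + 33) = (44/29 + I/(-33))*(11 + 33) = (44*(1/29) + I*(-1/33))*44 = (44/29 - I/33)*44 = 1936/29 - 4*I/3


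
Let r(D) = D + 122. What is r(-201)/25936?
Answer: -79/25936 ≈ -0.0030460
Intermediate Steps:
r(D) = 122 + D
r(-201)/25936 = (122 - 201)/25936 = -79*1/25936 = -79/25936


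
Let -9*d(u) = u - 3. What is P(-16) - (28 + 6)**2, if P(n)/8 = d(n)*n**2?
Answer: 28508/9 ≈ 3167.6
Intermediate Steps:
d(u) = 1/3 - u/9 (d(u) = -(u - 3)/9 = -(-3 + u)/9 = 1/3 - u/9)
P(n) = 8*n**2*(1/3 - n/9) (P(n) = 8*((1/3 - n/9)*n**2) = 8*(n**2*(1/3 - n/9)) = 8*n**2*(1/3 - n/9))
P(-16) - (28 + 6)**2 = (8/9)*(-16)**2*(3 - 1*(-16)) - (28 + 6)**2 = (8/9)*256*(3 + 16) - 1*34**2 = (8/9)*256*19 - 1*1156 = 38912/9 - 1156 = 28508/9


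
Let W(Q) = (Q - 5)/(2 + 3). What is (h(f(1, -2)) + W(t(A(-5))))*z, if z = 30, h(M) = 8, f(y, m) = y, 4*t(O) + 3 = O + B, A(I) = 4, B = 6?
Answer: 441/2 ≈ 220.50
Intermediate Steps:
t(O) = 3/4 + O/4 (t(O) = -3/4 + (O + 6)/4 = -3/4 + (6 + O)/4 = -3/4 + (3/2 + O/4) = 3/4 + O/4)
W(Q) = -1 + Q/5 (W(Q) = (-5 + Q)/5 = (-5 + Q)*(1/5) = -1 + Q/5)
(h(f(1, -2)) + W(t(A(-5))))*z = (8 + (-1 + (3/4 + (1/4)*4)/5))*30 = (8 + (-1 + (3/4 + 1)/5))*30 = (8 + (-1 + (1/5)*(7/4)))*30 = (8 + (-1 + 7/20))*30 = (8 - 13/20)*30 = (147/20)*30 = 441/2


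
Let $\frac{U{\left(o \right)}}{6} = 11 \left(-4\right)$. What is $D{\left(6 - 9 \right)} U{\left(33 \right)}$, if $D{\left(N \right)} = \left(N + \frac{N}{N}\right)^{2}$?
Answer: $-1056$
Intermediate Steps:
$U{\left(o \right)} = -264$ ($U{\left(o \right)} = 6 \cdot 11 \left(-4\right) = 6 \left(-44\right) = -264$)
$D{\left(N \right)} = \left(1 + N\right)^{2}$ ($D{\left(N \right)} = \left(N + 1\right)^{2} = \left(1 + N\right)^{2}$)
$D{\left(6 - 9 \right)} U{\left(33 \right)} = \left(1 + \left(6 - 9\right)\right)^{2} \left(-264\right) = \left(1 - 3\right)^{2} \left(-264\right) = \left(-2\right)^{2} \left(-264\right) = 4 \left(-264\right) = -1056$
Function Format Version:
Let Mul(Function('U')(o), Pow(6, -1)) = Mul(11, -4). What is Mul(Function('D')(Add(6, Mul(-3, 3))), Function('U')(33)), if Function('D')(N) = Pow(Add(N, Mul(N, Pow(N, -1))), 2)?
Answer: -1056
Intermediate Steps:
Function('U')(o) = -264 (Function('U')(o) = Mul(6, Mul(11, -4)) = Mul(6, -44) = -264)
Function('D')(N) = Pow(Add(1, N), 2) (Function('D')(N) = Pow(Add(N, 1), 2) = Pow(Add(1, N), 2))
Mul(Function('D')(Add(6, Mul(-3, 3))), Function('U')(33)) = Mul(Pow(Add(1, Add(6, Mul(-3, 3))), 2), -264) = Mul(Pow(Add(1, Add(6, -9)), 2), -264) = Mul(Pow(Add(1, -3), 2), -264) = Mul(Pow(-2, 2), -264) = Mul(4, -264) = -1056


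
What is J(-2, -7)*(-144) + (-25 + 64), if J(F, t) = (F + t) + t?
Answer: 2343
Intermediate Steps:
J(F, t) = F + 2*t
J(-2, -7)*(-144) + (-25 + 64) = (-2 + 2*(-7))*(-144) + (-25 + 64) = (-2 - 14)*(-144) + 39 = -16*(-144) + 39 = 2304 + 39 = 2343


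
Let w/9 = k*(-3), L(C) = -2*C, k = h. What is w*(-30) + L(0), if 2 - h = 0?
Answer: 1620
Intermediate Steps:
h = 2 (h = 2 - 1*0 = 2 + 0 = 2)
k = 2
w = -54 (w = 9*(2*(-3)) = 9*(-6) = -54)
w*(-30) + L(0) = -54*(-30) - 2*0 = 1620 + 0 = 1620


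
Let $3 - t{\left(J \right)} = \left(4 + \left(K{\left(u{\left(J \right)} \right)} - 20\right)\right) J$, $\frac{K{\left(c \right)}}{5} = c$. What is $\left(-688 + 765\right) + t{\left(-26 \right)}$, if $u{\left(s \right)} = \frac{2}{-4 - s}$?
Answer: $- \frac{3566}{11} \approx -324.18$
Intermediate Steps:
$K{\left(c \right)} = 5 c$
$t{\left(J \right)} = 3 - J \left(-16 - \frac{10}{4 + J}\right)$ ($t{\left(J \right)} = 3 - \left(4 + \left(5 \left(- \frac{2}{4 + J}\right) - 20\right)\right) J = 3 - \left(4 - \left(20 + \frac{10}{4 + J}\right)\right) J = 3 - \left(-16 - \frac{10}{4 + J}\right) J = 3 - J \left(-16 - \frac{10}{4 + J}\right)$)
$\left(-688 + 765\right) + t{\left(-26 \right)} = \left(-688 + 765\right) + \frac{12 + 16 \left(-26\right)^{2} + 77 \left(-26\right)}{4 - 26} = 77 + \frac{12 + 16 \cdot 676 - 2002}{-22} = 77 - \frac{12 + 10816 - 2002}{22} = 77 - \frac{4413}{11} = - \frac{3566}{11}$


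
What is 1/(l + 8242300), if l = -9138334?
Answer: -1/896034 ≈ -1.1160e-6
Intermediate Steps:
1/(l + 8242300) = 1/(-9138334 + 8242300) = 1/(-896034) = -1/896034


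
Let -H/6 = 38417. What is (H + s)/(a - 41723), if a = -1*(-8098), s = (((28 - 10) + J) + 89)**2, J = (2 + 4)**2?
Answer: 210053/33625 ≈ 6.2469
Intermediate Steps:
H = -230502 (H = -6*38417 = -230502)
J = 36 (J = 6**2 = 36)
s = 20449 (s = (((28 - 10) + 36) + 89)**2 = ((18 + 36) + 89)**2 = (54 + 89)**2 = 143**2 = 20449)
a = 8098
(H + s)/(a - 41723) = (-230502 + 20449)/(8098 - 41723) = -210053/(-33625) = -210053*(-1/33625) = 210053/33625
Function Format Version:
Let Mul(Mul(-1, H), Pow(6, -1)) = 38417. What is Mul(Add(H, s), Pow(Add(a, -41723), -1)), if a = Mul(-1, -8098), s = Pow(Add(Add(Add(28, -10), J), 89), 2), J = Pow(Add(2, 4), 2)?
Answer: Rational(210053, 33625) ≈ 6.2469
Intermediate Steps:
H = -230502 (H = Mul(-6, 38417) = -230502)
J = 36 (J = Pow(6, 2) = 36)
s = 20449 (s = Pow(Add(Add(Add(28, -10), 36), 89), 2) = Pow(Add(Add(18, 36), 89), 2) = Pow(Add(54, 89), 2) = Pow(143, 2) = 20449)
a = 8098
Mul(Add(H, s), Pow(Add(a, -41723), -1)) = Mul(Add(-230502, 20449), Pow(Add(8098, -41723), -1)) = Mul(-210053, Pow(-33625, -1)) = Mul(-210053, Rational(-1, 33625)) = Rational(210053, 33625)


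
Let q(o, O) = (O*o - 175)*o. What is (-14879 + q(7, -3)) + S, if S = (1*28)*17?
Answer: -15775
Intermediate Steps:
q(o, O) = o*(-175 + O*o) (q(o, O) = (-175 + O*o)*o = o*(-175 + O*o))
S = 476 (S = 28*17 = 476)
(-14879 + q(7, -3)) + S = (-14879 + 7*(-175 - 3*7)) + 476 = (-14879 + 7*(-175 - 21)) + 476 = (-14879 + 7*(-196)) + 476 = (-14879 - 1372) + 476 = -16251 + 476 = -15775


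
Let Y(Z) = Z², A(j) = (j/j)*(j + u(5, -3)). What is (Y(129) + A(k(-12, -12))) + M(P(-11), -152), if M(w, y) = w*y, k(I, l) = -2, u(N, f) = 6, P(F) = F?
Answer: 18317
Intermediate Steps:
A(j) = 6 + j (A(j) = (j/j)*(j + 6) = 1*(6 + j) = 6 + j)
(Y(129) + A(k(-12, -12))) + M(P(-11), -152) = (129² + (6 - 2)) - 11*(-152) = (16641 + 4) + 1672 = 16645 + 1672 = 18317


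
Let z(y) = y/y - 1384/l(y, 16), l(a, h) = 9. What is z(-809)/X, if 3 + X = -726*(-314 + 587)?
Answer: 1375/1783809 ≈ 0.00077082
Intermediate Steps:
X = -198201 (X = -3 - 726*(-314 + 587) = -3 - 726*273 = -3 - 198198 = -198201)
z(y) = -1375/9 (z(y) = y/y - 1384/9 = 1 - 1384*1/9 = 1 - 1384/9 = -1375/9)
z(-809)/X = -1375/9/(-198201) = -1375/9*(-1/198201) = 1375/1783809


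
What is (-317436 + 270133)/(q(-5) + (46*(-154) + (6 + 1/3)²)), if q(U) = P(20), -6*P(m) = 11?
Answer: 851454/126823 ≈ 6.7137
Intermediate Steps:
P(m) = -11/6 (P(m) = -⅙*11 = -11/6)
q(U) = -11/6
(-317436 + 270133)/(q(-5) + (46*(-154) + (6 + 1/3)²)) = (-317436 + 270133)/(-11/6 + (46*(-154) + (6 + 1/3)²)) = -47303/(-11/6 + (-7084 + (6 + ⅓)²)) = -47303/(-11/6 + (-7084 + (19/3)²)) = -47303/(-11/6 + (-7084 + 361/9)) = -47303/(-11/6 - 63395/9) = -47303/(-126823/18) = -47303*(-18/126823) = 851454/126823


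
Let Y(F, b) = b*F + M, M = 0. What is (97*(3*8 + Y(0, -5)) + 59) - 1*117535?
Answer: -115148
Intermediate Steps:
Y(F, b) = F*b (Y(F, b) = b*F + 0 = F*b + 0 = F*b)
(97*(3*8 + Y(0, -5)) + 59) - 1*117535 = (97*(3*8 + 0*(-5)) + 59) - 1*117535 = (97*(24 + 0) + 59) - 117535 = (97*24 + 59) - 117535 = (2328 + 59) - 117535 = 2387 - 117535 = -115148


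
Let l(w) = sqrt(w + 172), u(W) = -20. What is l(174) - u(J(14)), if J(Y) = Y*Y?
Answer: 20 + sqrt(346) ≈ 38.601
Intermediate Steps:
J(Y) = Y**2
l(w) = sqrt(172 + w)
l(174) - u(J(14)) = sqrt(172 + 174) - 1*(-20) = sqrt(346) + 20 = 20 + sqrt(346)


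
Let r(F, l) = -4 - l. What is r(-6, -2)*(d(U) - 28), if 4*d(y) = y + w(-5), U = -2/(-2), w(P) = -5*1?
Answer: 58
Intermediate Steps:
w(P) = -5
U = 1 (U = -2*(-½) = 1)
d(y) = -5/4 + y/4 (d(y) = (y - 5)/4 = (-5 + y)/4 = -5/4 + y/4)
r(-6, -2)*(d(U) - 28) = (-4 - 1*(-2))*((-5/4 + (¼)*1) - 28) = (-4 + 2)*((-5/4 + ¼) - 28) = -2*(-1 - 28) = -2*(-29) = 58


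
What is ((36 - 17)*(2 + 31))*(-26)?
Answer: -16302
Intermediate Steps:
((36 - 17)*(2 + 31))*(-26) = (19*33)*(-26) = 627*(-26) = -16302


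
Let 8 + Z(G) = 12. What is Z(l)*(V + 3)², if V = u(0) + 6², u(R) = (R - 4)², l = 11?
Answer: 12100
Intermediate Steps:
u(R) = (-4 + R)²
V = 52 (V = (-4 + 0)² + 6² = (-4)² + 36 = 16 + 36 = 52)
Z(G) = 4 (Z(G) = -8 + 12 = 4)
Z(l)*(V + 3)² = 4*(52 + 3)² = 4*55² = 4*3025 = 12100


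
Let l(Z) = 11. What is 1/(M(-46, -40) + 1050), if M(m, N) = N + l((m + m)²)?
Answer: 1/1021 ≈ 0.00097943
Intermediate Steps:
M(m, N) = 11 + N (M(m, N) = N + 11 = 11 + N)
1/(M(-46, -40) + 1050) = 1/((11 - 40) + 1050) = 1/(-29 + 1050) = 1/1021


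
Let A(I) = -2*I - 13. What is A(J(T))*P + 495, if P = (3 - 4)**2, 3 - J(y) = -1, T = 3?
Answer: 474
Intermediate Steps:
J(y) = 4 (J(y) = 3 - 1*(-1) = 3 + 1 = 4)
A(I) = -13 - 2*I
P = 1 (P = (-1)**2 = 1)
A(J(T))*P + 495 = (-13 - 2*4)*1 + 495 = (-13 - 8)*1 + 495 = -21*1 + 495 = -21 + 495 = 474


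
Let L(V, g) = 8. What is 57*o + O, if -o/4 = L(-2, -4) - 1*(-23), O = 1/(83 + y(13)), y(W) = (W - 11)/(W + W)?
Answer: -7633427/1080 ≈ -7068.0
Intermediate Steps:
y(W) = (-11 + W)/(2*W) (y(W) = (-11 + W)/((2*W)) = (-11 + W)*(1/(2*W)) = (-11 + W)/(2*W))
O = 13/1080 (O = 1/(83 + (½)*(-11 + 13)/13) = 1/(83 + (½)*(1/13)*2) = 1/(83 + 1/13) = 1/(1080/13) = 13/1080 ≈ 0.012037)
o = -124 (o = -4*(8 - 1*(-23)) = -4*(8 + 23) = -4*31 = -124)
57*o + O = 57*(-124) + 13/1080 = -7068 + 13/1080 = -7633427/1080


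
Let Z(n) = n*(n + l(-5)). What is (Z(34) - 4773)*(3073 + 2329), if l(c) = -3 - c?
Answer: -19171698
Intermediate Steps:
Z(n) = n*(2 + n) (Z(n) = n*(n + (-3 - 1*(-5))) = n*(n + (-3 + 5)) = n*(n + 2) = n*(2 + n))
(Z(34) - 4773)*(3073 + 2329) = (34*(2 + 34) - 4773)*(3073 + 2329) = (34*36 - 4773)*5402 = (1224 - 4773)*5402 = -3549*5402 = -19171698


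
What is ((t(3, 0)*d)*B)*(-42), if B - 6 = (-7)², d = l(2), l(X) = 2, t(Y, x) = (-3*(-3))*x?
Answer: 0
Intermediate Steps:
t(Y, x) = 9*x
d = 2
B = 55 (B = 6 + (-7)² = 6 + 49 = 55)
((t(3, 0)*d)*B)*(-42) = (((9*0)*2)*55)*(-42) = ((0*2)*55)*(-42) = (0*55)*(-42) = 0*(-42) = 0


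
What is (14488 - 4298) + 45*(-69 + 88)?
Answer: 11045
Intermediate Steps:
(14488 - 4298) + 45*(-69 + 88) = 10190 + 45*19 = 10190 + 855 = 11045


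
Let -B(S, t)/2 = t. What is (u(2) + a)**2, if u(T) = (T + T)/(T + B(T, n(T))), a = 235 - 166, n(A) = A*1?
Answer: 4489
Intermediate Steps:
n(A) = A
B(S, t) = -2*t
a = 69
u(T) = -2 (u(T) = (T + T)/(T - 2*T) = (2*T)/((-T)) = (2*T)*(-1/T) = -2)
(u(2) + a)**2 = (-2 + 69)**2 = 67**2 = 4489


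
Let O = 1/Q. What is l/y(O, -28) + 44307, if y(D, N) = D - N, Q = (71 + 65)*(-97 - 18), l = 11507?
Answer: 19582846613/437919 ≈ 44718.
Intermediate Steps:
Q = -15640 (Q = 136*(-115) = -15640)
O = -1/15640 (O = 1/(-15640) = -1/15640 ≈ -6.3939e-5)
l/y(O, -28) + 44307 = 11507/(-1/15640 - 1*(-28)) + 44307 = 11507/(-1/15640 + 28) + 44307 = 11507/(437919/15640) + 44307 = 11507*(15640/437919) + 44307 = 179969480/437919 + 44307 = 19582846613/437919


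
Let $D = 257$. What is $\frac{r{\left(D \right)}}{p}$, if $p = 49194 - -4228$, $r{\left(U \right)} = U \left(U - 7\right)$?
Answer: $\frac{32125}{26711} \approx 1.2027$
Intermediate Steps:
$r{\left(U \right)} = U \left(-7 + U\right)$
$p = 53422$ ($p = 49194 + 4228 = 53422$)
$\frac{r{\left(D \right)}}{p} = \frac{257 \left(-7 + 257\right)}{53422} = 257 \cdot 250 \cdot \frac{1}{53422} = 64250 \cdot \frac{1}{53422} = \frac{32125}{26711}$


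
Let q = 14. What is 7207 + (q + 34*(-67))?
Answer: 4943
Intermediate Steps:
7207 + (q + 34*(-67)) = 7207 + (14 + 34*(-67)) = 7207 + (14 - 2278) = 7207 - 2264 = 4943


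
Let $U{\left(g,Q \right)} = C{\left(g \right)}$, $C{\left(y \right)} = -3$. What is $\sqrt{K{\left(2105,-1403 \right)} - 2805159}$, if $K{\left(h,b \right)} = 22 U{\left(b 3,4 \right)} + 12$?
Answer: $i \sqrt{2805213} \approx 1674.9 i$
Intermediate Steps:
$U{\left(g,Q \right)} = -3$
$K{\left(h,b \right)} = -54$ ($K{\left(h,b \right)} = 22 \left(-3\right) + 12 = -66 + 12 = -54$)
$\sqrt{K{\left(2105,-1403 \right)} - 2805159} = \sqrt{-54 - 2805159} = \sqrt{-2805213} = i \sqrt{2805213}$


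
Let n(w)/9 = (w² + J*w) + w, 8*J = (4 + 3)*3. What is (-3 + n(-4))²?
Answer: 441/4 ≈ 110.25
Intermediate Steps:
J = 21/8 (J = ((4 + 3)*3)/8 = (7*3)/8 = (⅛)*21 = 21/8 ≈ 2.6250)
n(w) = 9*w² + 261*w/8 (n(w) = 9*((w² + 21*w/8) + w) = 9*(w² + 29*w/8) = 9*w² + 261*w/8)
(-3 + n(-4))² = (-3 + (9/8)*(-4)*(29 + 8*(-4)))² = (-3 + (9/8)*(-4)*(29 - 32))² = (-3 + (9/8)*(-4)*(-3))² = (-3 + 27/2)² = (21/2)² = 441/4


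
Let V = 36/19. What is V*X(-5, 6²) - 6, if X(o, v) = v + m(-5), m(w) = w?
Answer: 1002/19 ≈ 52.737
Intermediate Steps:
V = 36/19 (V = 36*(1/19) = 36/19 ≈ 1.8947)
X(o, v) = -5 + v (X(o, v) = v - 5 = -5 + v)
V*X(-5, 6²) - 6 = 36*(-5 + 6²)/19 - 6 = 36*(-5 + 36)/19 - 6 = (36/19)*31 - 6 = 1116/19 - 6 = 1002/19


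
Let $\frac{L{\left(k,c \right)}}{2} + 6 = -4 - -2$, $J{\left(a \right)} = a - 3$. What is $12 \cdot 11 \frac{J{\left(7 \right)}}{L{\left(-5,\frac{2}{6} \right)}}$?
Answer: $-33$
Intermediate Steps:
$J{\left(a \right)} = -3 + a$
$L{\left(k,c \right)} = -16$ ($L{\left(k,c \right)} = -12 + 2 \left(-4 - -2\right) = -12 + 2 \left(-4 + 2\right) = -12 + 2 \left(-2\right) = -12 - 4 = -16$)
$12 \cdot 11 \frac{J{\left(7 \right)}}{L{\left(-5,\frac{2}{6} \right)}} = 12 \cdot 11 \frac{-3 + 7}{-16} = 132 \cdot 4 \left(- \frac{1}{16}\right) = 132 \left(- \frac{1}{4}\right) = -33$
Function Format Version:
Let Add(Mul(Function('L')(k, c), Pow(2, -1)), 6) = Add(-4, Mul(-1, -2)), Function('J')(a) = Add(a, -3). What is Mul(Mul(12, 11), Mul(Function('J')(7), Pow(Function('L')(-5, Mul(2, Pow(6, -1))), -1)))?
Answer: -33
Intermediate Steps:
Function('J')(a) = Add(-3, a)
Function('L')(k, c) = -16 (Function('L')(k, c) = Add(-12, Mul(2, Add(-4, Mul(-1, -2)))) = Add(-12, Mul(2, Add(-4, 2))) = Add(-12, Mul(2, -2)) = Add(-12, -4) = -16)
Mul(Mul(12, 11), Mul(Function('J')(7), Pow(Function('L')(-5, Mul(2, Pow(6, -1))), -1))) = Mul(Mul(12, 11), Mul(Add(-3, 7), Pow(-16, -1))) = Mul(132, Mul(4, Rational(-1, 16))) = Mul(132, Rational(-1, 4)) = -33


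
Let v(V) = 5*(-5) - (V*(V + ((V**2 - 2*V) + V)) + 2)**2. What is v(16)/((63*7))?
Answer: -16793629/441 ≈ -38081.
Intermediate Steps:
v(V) = -25 - (2 + V**3)**2 (v(V) = -25 - (V*(V + (V**2 - V)) + 2)**2 = -25 - (V*V**2 + 2)**2 = -25 - (V**3 + 2)**2 = -25 - (2 + V**3)**2)
v(16)/((63*7)) = (-25 - (2 + 16**3)**2)/((63*7)) = (-25 - (2 + 4096)**2)/441 = (-25 - 1*4098**2)*(1/441) = (-25 - 1*16793604)*(1/441) = (-25 - 16793604)*(1/441) = -16793629*1/441 = -16793629/441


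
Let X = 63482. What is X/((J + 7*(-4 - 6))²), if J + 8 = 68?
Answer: 31741/50 ≈ 634.82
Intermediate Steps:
J = 60 (J = -8 + 68 = 60)
X/((J + 7*(-4 - 6))²) = 63482/((60 + 7*(-4 - 6))²) = 63482/((60 + 7*(-10))²) = 63482/((60 - 70)²) = 63482/((-10)²) = 63482/100 = 63482*(1/100) = 31741/50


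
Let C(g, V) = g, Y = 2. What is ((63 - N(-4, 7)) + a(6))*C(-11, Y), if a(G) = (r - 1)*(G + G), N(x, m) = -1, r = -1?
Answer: -440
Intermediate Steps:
a(G) = -4*G (a(G) = (-1 - 1)*(G + G) = -4*G)
((63 - N(-4, 7)) + a(6))*C(-11, Y) = ((63 - 1*(-1)) - 4*6)*(-11) = ((63 + 1) - 24)*(-11) = (64 - 24)*(-11) = 40*(-11) = -440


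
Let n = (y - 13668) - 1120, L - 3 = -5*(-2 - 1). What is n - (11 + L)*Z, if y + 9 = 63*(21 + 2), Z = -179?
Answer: -8157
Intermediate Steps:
L = 18 (L = 3 - 5*(-2 - 1) = 3 - 5*(-3) = 3 + 15 = 18)
y = 1440 (y = -9 + 63*(21 + 2) = -9 + 63*23 = -9 + 1449 = 1440)
n = -13348 (n = (1440 - 13668) - 1120 = -12228 - 1120 = -13348)
n - (11 + L)*Z = -13348 - (11 + 18)*(-179) = -13348 - 29*(-179) = -13348 - 1*(-5191) = -13348 + 5191 = -8157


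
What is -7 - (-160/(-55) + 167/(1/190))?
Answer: -349139/11 ≈ -31740.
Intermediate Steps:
-7 - (-160/(-55) + 167/(1/190)) = -7 - (-160*(-1/55) + 167/(1/190)) = -7 - (32/11 + 167*190) = -7 - (32/11 + 31730) = -7 - 1*349062/11 = -7 - 349062/11 = -349139/11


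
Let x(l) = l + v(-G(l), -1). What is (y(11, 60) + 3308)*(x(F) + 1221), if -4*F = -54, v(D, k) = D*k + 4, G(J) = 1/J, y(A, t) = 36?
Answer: 111828376/27 ≈ 4.1418e+6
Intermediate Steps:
v(D, k) = 4 + D*k
F = 27/2 (F = -¼*(-54) = 27/2 ≈ 13.500)
x(l) = 4 + l + 1/l (x(l) = l + (4 - 1/l*(-1)) = l + (4 + 1/l) = 4 + l + 1/l)
(y(11, 60) + 3308)*(x(F) + 1221) = (36 + 3308)*((4 + 27/2 + 1/(27/2)) + 1221) = 3344*((4 + 27/2 + 2/27) + 1221) = 3344*(949/54 + 1221) = 3344*(66883/54) = 111828376/27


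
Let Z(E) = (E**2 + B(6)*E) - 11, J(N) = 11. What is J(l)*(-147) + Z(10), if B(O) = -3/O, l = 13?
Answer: -1533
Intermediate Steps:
Z(E) = -11 + E**2 - E/2 (Z(E) = (E**2 + (-3/6)*E) - 11 = (E**2 + (-3*1/6)*E) - 11 = (E**2 - E/2) - 11 = -11 + E**2 - E/2)
J(l)*(-147) + Z(10) = 11*(-147) + (-11 + 10**2 - 1/2*10) = -1617 + (-11 + 100 - 5) = -1617 + 84 = -1533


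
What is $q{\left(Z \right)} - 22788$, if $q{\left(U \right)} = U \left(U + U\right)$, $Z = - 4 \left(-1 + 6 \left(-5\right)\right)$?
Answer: $7964$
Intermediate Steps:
$Z = 124$ ($Z = - 4 \left(-1 - 30\right) = \left(-4\right) \left(-31\right) = 124$)
$q{\left(U \right)} = 2 U^{2}$ ($q{\left(U \right)} = U 2 U = 2 U^{2}$)
$q{\left(Z \right)} - 22788 = 2 \cdot 124^{2} - 22788 = 2 \cdot 15376 - 22788 = 30752 - 22788 = 7964$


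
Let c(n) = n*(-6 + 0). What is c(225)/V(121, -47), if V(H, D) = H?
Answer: -1350/121 ≈ -11.157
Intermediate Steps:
c(n) = -6*n (c(n) = n*(-6) = -6*n)
c(225)/V(121, -47) = -6*225/121 = -1350*1/121 = -1350/121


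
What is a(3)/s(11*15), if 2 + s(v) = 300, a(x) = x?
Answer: 3/298 ≈ 0.010067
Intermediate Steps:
s(v) = 298 (s(v) = -2 + 300 = 298)
a(3)/s(11*15) = 3/298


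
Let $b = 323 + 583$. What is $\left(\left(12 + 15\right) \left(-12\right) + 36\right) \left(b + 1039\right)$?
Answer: $-560160$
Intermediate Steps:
$b = 906$
$\left(\left(12 + 15\right) \left(-12\right) + 36\right) \left(b + 1039\right) = \left(\left(12 + 15\right) \left(-12\right) + 36\right) \left(906 + 1039\right) = \left(27 \left(-12\right) + 36\right) 1945 = \left(-324 + 36\right) 1945 = \left(-288\right) 1945 = -560160$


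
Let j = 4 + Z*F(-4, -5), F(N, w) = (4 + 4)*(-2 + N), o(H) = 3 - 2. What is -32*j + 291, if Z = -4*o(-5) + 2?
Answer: -2909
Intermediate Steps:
o(H) = 1
Z = -2 (Z = -4*1 + 2 = -4 + 2 = -2)
F(N, w) = -16 + 8*N (F(N, w) = 8*(-2 + N) = -16 + 8*N)
j = 100 (j = 4 - 2*(-16 + 8*(-4)) = 4 - 2*(-16 - 32) = 4 - 2*(-48) = 4 + 96 = 100)
-32*j + 291 = -32*100 + 291 = -3200 + 291 = -2909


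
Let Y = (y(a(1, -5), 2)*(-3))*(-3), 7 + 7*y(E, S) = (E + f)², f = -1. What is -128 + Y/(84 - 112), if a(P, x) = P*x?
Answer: -25349/196 ≈ -129.33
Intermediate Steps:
y(E, S) = -1 + (-1 + E)²/7 (y(E, S) = -1 + (E - 1)²/7 = -1 + (-1 + E)²/7)
Y = 261/7 (Y = ((-1 + (-1 + 1*(-5))²/7)*(-3))*(-3) = ((-1 + (-1 - 5)²/7)*(-3))*(-3) = ((-1 + (⅐)*(-6)²)*(-3))*(-3) = ((-1 + (⅐)*36)*(-3))*(-3) = ((-1 + 36/7)*(-3))*(-3) = ((29/7)*(-3))*(-3) = -87/7*(-3) = 261/7 ≈ 37.286)
-128 + Y/(84 - 112) = -128 + (261/7)/(84 - 112) = -128 + (261/7)/(-28) = -128 - 1/28*261/7 = -128 - 261/196 = -25349/196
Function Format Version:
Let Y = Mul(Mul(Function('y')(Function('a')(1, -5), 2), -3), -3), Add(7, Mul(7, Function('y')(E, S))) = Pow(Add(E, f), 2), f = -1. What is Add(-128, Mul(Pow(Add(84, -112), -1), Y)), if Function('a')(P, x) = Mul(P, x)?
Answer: Rational(-25349, 196) ≈ -129.33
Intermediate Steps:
Function('y')(E, S) = Add(-1, Mul(Rational(1, 7), Pow(Add(-1, E), 2))) (Function('y')(E, S) = Add(-1, Mul(Rational(1, 7), Pow(Add(E, -1), 2))) = Add(-1, Mul(Rational(1, 7), Pow(Add(-1, E), 2))))
Y = Rational(261, 7) (Y = Mul(Mul(Add(-1, Mul(Rational(1, 7), Pow(Add(-1, Mul(1, -5)), 2))), -3), -3) = Mul(Mul(Add(-1, Mul(Rational(1, 7), Pow(Add(-1, -5), 2))), -3), -3) = Mul(Mul(Add(-1, Mul(Rational(1, 7), Pow(-6, 2))), -3), -3) = Mul(Mul(Add(-1, Mul(Rational(1, 7), 36)), -3), -3) = Mul(Mul(Add(-1, Rational(36, 7)), -3), -3) = Mul(Mul(Rational(29, 7), -3), -3) = Mul(Rational(-87, 7), -3) = Rational(261, 7) ≈ 37.286)
Add(-128, Mul(Pow(Add(84, -112), -1), Y)) = Add(-128, Mul(Pow(Add(84, -112), -1), Rational(261, 7))) = Add(-128, Mul(Pow(-28, -1), Rational(261, 7))) = Add(-128, Mul(Rational(-1, 28), Rational(261, 7))) = Add(-128, Rational(-261, 196)) = Rational(-25349, 196)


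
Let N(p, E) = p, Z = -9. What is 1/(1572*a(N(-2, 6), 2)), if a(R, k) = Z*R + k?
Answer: 1/31440 ≈ 3.1807e-5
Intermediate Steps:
a(R, k) = k - 9*R (a(R, k) = -9*R + k = k - 9*R)
1/(1572*a(N(-2, 6), 2)) = 1/(1572*(2 - 9*(-2))) = 1/(1572*(2 + 18)) = 1/(1572*20) = 1/31440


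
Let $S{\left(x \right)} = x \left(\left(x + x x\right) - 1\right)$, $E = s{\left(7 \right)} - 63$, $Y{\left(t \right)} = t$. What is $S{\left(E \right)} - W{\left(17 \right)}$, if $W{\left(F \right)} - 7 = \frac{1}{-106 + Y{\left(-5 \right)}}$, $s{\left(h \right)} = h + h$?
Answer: $- \frac{12787865}{111} \approx -1.1521 \cdot 10^{5}$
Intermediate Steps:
$s{\left(h \right)} = 2 h$
$W{\left(F \right)} = \frac{776}{111}$ ($W{\left(F \right)} = 7 + \frac{1}{-106 - 5} = 7 + \frac{1}{-111} = 7 - \frac{1}{111} = \frac{776}{111}$)
$E = -49$ ($E = 2 \cdot 7 - 63 = 14 - 63 = -49$)
$S{\left(x \right)} = x \left(-1 + x + x^{2}\right)$ ($S{\left(x \right)} = x \left(\left(x + x^{2}\right) - 1\right) = x \left(-1 + x + x^{2}\right)$)
$S{\left(E \right)} - W{\left(17 \right)} = - 49 \left(-1 - 49 + \left(-49\right)^{2}\right) - \frac{776}{111} = - 49 \left(-1 - 49 + 2401\right) - \frac{776}{111} = \left(-49\right) 2351 - \frac{776}{111} = -115199 - \frac{776}{111} = - \frac{12787865}{111}$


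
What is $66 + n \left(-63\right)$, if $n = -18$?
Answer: $1200$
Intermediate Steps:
$66 + n \left(-63\right) = 66 - -1134 = 66 + 1134 = 1200$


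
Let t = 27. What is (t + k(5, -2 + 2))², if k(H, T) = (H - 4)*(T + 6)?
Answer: 1089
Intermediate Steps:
k(H, T) = (-4 + H)*(6 + T)
(t + k(5, -2 + 2))² = (27 + (-24 - 4*(-2 + 2) + 6*5 + 5*(-2 + 2)))² = (27 + (-24 - 4*0 + 30 + 5*0))² = (27 + (-24 + 0 + 30 + 0))² = (27 + 6)² = 33² = 1089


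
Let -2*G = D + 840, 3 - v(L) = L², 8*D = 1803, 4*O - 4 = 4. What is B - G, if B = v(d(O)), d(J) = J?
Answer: 8507/16 ≈ 531.69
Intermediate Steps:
O = 2 (O = 1 + (¼)*4 = 1 + 1 = 2)
D = 1803/8 (D = (⅛)*1803 = 1803/8 ≈ 225.38)
v(L) = 3 - L²
B = -1 (B = 3 - 1*2² = 3 - 1*4 = 3 - 4 = -1)
G = -8523/16 (G = -(1803/8 + 840)/2 = -½*8523/8 = -8523/16 ≈ -532.69)
B - G = -1 - 1*(-8523/16) = -1 + 8523/16 = 8507/16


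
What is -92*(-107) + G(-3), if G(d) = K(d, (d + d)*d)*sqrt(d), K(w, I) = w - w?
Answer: 9844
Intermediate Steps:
K(w, I) = 0
G(d) = 0 (G(d) = 0*sqrt(d) = 0)
-92*(-107) + G(-3) = -92*(-107) + 0 = 9844 + 0 = 9844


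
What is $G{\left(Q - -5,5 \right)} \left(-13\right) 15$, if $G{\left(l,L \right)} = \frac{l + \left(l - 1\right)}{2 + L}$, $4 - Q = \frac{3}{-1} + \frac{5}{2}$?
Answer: $- \frac{3510}{7} \approx -501.43$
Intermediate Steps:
$Q = \frac{9}{2}$ ($Q = 4 - \left(\frac{3}{-1} + \frac{5}{2}\right) = 4 - \left(3 \left(-1\right) + 5 \cdot \frac{1}{2}\right) = 4 - \left(-3 + \frac{5}{2}\right) = 4 - - \frac{1}{2} = 4 + \frac{1}{2} = \frac{9}{2} \approx 4.5$)
$G{\left(l,L \right)} = \frac{-1 + 2 l}{2 + L}$ ($G{\left(l,L \right)} = \frac{l + \left(-1 + l\right)}{2 + L} = \frac{-1 + 2 l}{2 + L}$)
$G{\left(Q - -5,5 \right)} \left(-13\right) 15 = \frac{-1 + 2 \left(\frac{9}{2} - -5\right)}{2 + 5} \left(-13\right) 15 = \frac{-1 + 2 \left(\frac{9}{2} + 5\right)}{7} \left(-13\right) 15 = \frac{-1 + 2 \cdot \frac{19}{2}}{7} \left(-13\right) 15 = \frac{-1 + 19}{7} \left(-13\right) 15 = \frac{1}{7} \cdot 18 \left(-13\right) 15 = \frac{18}{7} \left(-13\right) 15 = \left(- \frac{234}{7}\right) 15 = - \frac{3510}{7}$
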